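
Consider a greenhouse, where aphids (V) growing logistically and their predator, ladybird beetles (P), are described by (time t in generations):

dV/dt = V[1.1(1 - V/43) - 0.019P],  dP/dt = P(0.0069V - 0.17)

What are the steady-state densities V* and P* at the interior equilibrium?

V* ≈ 24.6, P* ≈ 24.7

From dP/dt = 0 with P > 0: 0.0069V* = 0.17, so V* = 24.6.
Substitute into dV/dt = 0: 1.1(1 - 24.6/43) = 0.019P*.
The bracket is 0.427, giving P* = 0.47/0.019 = 24.7.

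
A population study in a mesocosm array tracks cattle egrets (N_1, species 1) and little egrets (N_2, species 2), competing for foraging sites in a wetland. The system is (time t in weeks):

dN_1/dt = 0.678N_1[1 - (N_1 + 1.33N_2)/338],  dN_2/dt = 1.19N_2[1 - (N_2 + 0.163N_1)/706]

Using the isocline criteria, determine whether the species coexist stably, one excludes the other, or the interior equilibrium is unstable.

species 2 excludes species 1

Compare the nullcline intercepts: K1/α12 = 338/1.33 = 254 < K2 = 706; K2/α21 = 706/0.163 = 4330 > K1 = 338.
Since the inequalities point opposite ways, species 2 can invade but species 1 cannot.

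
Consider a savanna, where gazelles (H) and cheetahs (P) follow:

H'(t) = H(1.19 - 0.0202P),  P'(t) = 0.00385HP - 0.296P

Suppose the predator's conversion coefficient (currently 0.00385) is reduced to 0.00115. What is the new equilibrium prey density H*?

H* ≈ 257

At the interior fixed point, setting dP/dt = 0 with P > 0 fixes H* = (predator death rate)/(HP coefficient) — independent of the other coefficients.
With the change, H* = 0.296/0.00115 = 257; it rises from 76.9.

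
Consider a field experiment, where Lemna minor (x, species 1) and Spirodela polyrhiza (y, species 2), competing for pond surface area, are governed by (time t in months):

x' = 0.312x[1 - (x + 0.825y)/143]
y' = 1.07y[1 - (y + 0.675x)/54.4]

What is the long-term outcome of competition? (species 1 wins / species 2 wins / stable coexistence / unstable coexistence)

species 1 excludes species 2

Compare the nullcline intercepts: K1/α12 = 143/0.825 = 173 > K2 = 54.4; K2/α21 = 54.4/0.675 = 80.6 < K1 = 143.
Since the inequalities point opposite ways, species 1 can invade but species 2 cannot.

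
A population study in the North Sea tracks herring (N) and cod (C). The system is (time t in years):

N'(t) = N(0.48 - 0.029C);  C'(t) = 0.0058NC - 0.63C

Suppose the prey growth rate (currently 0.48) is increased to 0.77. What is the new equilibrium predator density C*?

At the interior fixed point, setting dN/dt = 0 with N > 0 fixes C* = (prey growth rate)/(NC coefficient) — independent of the other coefficients.
With the change, C* = 0.77/0.029 = 26.6; it rises from 16.6.

C* ≈ 26.6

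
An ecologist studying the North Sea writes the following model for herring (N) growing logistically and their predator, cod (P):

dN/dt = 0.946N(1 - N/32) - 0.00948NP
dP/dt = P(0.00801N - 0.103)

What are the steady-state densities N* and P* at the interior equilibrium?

N* ≈ 12.9, P* ≈ 59.7

From dP/dt = 0 with P > 0: 0.00801N* = 0.103, so N* = 12.9.
Substitute into dN/dt = 0: 0.946(1 - 12.9/32) = 0.00948P*.
The bracket is 0.598, giving P* = 0.566/0.00948 = 59.7.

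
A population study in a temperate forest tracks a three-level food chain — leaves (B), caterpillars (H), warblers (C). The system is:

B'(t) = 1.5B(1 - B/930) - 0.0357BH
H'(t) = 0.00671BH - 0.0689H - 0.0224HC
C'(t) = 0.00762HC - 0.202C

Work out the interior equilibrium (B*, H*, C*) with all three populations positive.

B* ≈ 343, H* ≈ 26.5, C* ≈ 99.7

From dC/dt = 0: 0.00762H* = 0.202, so H* = 26.5.
From dB/dt = 0: 1.5(1 - B*/930) = 0.0357·26.5, giving B* = 930·(1 - 0.631) = 343.
From dH/dt = 0: 0.00671·343 - 0.0689 = 0.0224C*, so C* = 2.23/0.0224 = 99.7.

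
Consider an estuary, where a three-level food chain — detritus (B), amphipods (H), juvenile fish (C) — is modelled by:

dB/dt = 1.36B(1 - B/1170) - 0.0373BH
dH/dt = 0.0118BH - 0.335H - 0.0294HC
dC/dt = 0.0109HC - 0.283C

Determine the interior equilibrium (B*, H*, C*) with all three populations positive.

B* ≈ 337, H* ≈ 26, C* ≈ 124

From dC/dt = 0: 0.0109H* = 0.283, so H* = 26.
From dB/dt = 0: 1.36(1 - B*/1170) = 0.0373·26, giving B* = 1170·(1 - 0.712) = 337.
From dH/dt = 0: 0.0118·337 - 0.335 = 0.0294C*, so C* = 3.64/0.0294 = 124.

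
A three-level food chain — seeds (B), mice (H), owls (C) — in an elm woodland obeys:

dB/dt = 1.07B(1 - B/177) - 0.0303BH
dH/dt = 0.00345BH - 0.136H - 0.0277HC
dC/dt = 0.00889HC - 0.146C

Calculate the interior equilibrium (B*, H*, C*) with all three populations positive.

B* ≈ 94.7, H* ≈ 16.4, C* ≈ 6.88

From dC/dt = 0: 0.00889H* = 0.146, so H* = 16.4.
From dB/dt = 0: 1.07(1 - B*/177) = 0.0303·16.4, giving B* = 177·(1 - 0.465) = 94.7.
From dH/dt = 0: 0.00345·94.7 - 0.136 = 0.0277C*, so C* = 0.191/0.0277 = 6.88.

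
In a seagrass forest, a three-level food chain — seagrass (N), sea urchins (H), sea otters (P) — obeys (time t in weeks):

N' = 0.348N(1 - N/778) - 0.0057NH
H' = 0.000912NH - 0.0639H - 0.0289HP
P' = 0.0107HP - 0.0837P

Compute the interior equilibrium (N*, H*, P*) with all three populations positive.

N* ≈ 678, H* ≈ 7.82, P* ≈ 19.2

From dP/dt = 0: 0.0107H* = 0.0837, so H* = 7.82.
From dN/dt = 0: 0.348(1 - N*/778) = 0.0057·7.82, giving N* = 778·(1 - 0.128) = 678.
From dH/dt = 0: 0.000912·678 - 0.0639 = 0.0289P*, so P* = 0.555/0.0289 = 19.2.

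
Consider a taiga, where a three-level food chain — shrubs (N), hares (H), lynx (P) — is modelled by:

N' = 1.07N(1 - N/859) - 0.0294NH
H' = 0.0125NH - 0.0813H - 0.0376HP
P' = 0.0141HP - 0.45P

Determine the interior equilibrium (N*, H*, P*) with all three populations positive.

From dP/dt = 0: 0.0141H* = 0.45, so H* = 31.9.
From dN/dt = 0: 1.07(1 - N*/859) = 0.0294·31.9, giving N* = 859·(1 - 0.877) = 106.
From dH/dt = 0: 0.0125·106 - 0.0813 = 0.0376P*, so P* = 1.24/0.0376 = 33.

N* ≈ 106, H* ≈ 31.9, P* ≈ 33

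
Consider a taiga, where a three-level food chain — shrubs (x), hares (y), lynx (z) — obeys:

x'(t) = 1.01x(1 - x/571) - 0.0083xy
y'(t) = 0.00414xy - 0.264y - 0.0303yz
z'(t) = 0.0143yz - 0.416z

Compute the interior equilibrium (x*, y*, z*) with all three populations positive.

x* ≈ 434, y* ≈ 29.1, z* ≈ 50.7

From dz/dt = 0: 0.0143y* = 0.416, so y* = 29.1.
From dx/dt = 0: 1.01(1 - x*/571) = 0.0083·29.1, giving x* = 571·(1 - 0.239) = 434.
From dy/dt = 0: 0.00414·434 - 0.264 = 0.0303z*, so z* = 1.53/0.0303 = 50.7.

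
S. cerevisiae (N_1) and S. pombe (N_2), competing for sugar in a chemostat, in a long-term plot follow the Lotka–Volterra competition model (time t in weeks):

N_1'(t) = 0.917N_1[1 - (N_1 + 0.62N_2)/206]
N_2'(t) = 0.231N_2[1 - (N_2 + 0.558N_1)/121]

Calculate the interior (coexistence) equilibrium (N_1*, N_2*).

N_1* ≈ 200, N_2* ≈ 9.25

Setting both brackets to zero gives the nullclines N_1 + 0.62N_2 = 206 and 0.558N_1 + N_2 = 121.
Substituting N_2 = 121 - 0.558N_1 into the first: N_1(1 - 0.62·0.558) = 206 - 0.62·121.
So N_1* = 131/0.654 = 200, and then N_2* = 121 - 0.558·200 = 9.25.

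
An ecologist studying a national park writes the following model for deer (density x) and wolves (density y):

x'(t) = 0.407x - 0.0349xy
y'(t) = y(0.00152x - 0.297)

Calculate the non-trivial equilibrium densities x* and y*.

x* ≈ 195, y* ≈ 11.7

Set dy/dt = 0 with y > 0: 0.00152x - 0.297 = 0, so x* = 0.297/0.00152 = 195.
Set dx/dt = 0 with x > 0: 0.407 - 0.0349y = 0, so y* = 0.407/0.0349 = 11.7.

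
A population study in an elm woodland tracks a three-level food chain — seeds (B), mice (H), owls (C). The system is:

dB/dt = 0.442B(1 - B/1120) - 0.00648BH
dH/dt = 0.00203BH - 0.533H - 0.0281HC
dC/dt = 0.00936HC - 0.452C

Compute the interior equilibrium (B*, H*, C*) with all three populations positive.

From dC/dt = 0: 0.00936H* = 0.452, so H* = 48.3.
From dB/dt = 0: 0.442(1 - B*/1120) = 0.00648·48.3, giving B* = 1120·(1 - 0.708) = 327.
From dH/dt = 0: 0.00203·327 - 0.533 = 0.0281C*, so C* = 0.131/0.0281 = 4.66.

B* ≈ 327, H* ≈ 48.3, C* ≈ 4.66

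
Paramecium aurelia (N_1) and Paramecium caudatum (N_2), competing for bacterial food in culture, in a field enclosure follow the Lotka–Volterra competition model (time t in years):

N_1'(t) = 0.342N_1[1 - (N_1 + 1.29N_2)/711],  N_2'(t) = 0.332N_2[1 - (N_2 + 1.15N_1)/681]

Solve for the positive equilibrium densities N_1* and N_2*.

Setting both brackets to zero gives the nullclines N_1 + 1.29N_2 = 711 and 1.15N_1 + N_2 = 681.
Substituting N_2 = 681 - 1.15N_1 into the first: N_1(1 - 1.29·1.15) = 711 - 1.29·681.
So N_1* = -167/-0.483 = 346, and then N_2* = 681 - 1.15·346 = 283.

N_1* ≈ 346, N_2* ≈ 283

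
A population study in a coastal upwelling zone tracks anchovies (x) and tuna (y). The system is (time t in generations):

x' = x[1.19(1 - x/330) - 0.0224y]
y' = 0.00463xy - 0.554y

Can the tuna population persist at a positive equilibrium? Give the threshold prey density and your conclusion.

The predator equation gives dy/dt > 0 only when x > 0.554/0.00463 = 120.
Without the predator, x → K = 330. Since 330 > 120, the predator can invade and persist.

Threshold x = 120; K > 120, so yes, the predator persists.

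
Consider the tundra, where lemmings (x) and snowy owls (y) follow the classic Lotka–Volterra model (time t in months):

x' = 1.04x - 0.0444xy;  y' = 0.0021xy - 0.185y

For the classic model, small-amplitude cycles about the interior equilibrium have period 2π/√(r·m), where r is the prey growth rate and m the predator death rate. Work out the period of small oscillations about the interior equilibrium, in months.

Here r = 1.04 and m = 0.185, so r·m = 0.192.
ω = √0.192 = 0.439 per month, hence T = 2π/ω ≈ 14.3 months.

T ≈ 14.3 months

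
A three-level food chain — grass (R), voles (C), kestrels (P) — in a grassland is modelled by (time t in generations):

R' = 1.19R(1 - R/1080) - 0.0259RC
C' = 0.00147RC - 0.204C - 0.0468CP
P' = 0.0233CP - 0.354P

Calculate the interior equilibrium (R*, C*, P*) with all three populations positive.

From dP/dt = 0: 0.0233C* = 0.354, so C* = 15.2.
From dR/dt = 0: 1.19(1 - R*/1080) = 0.0259·15.2, giving R* = 1080·(1 - 0.331) = 723.
From dC/dt = 0: 0.00147·723 - 0.204 = 0.0468P*, so P* = 0.859/0.0468 = 18.3.

R* ≈ 723, C* ≈ 15.2, P* ≈ 18.3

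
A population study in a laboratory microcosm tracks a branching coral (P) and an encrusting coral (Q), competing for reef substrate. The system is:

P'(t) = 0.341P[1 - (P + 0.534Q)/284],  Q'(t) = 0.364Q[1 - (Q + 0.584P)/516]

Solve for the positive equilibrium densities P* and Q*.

Setting both brackets to zero gives the nullclines P + 0.534Q = 284 and 0.584P + Q = 516.
Substituting Q = 516 - 0.584P into the first: P(1 - 0.534·0.584) = 284 - 0.534·516.
So P* = 8.46/0.688 = 12.3, and then Q* = 516 - 0.584·12.3 = 509.

P* ≈ 12.3, Q* ≈ 509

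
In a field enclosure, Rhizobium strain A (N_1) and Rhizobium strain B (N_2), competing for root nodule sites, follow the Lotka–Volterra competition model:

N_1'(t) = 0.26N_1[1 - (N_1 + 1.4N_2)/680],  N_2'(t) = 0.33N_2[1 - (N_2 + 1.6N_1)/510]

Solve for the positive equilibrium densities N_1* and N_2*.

N_1* ≈ 27.4, N_2* ≈ 466

Setting both brackets to zero gives the nullclines N_1 + 1.4N_2 = 680 and 1.6N_1 + N_2 = 510.
Substituting N_2 = 510 - 1.6N_1 into the first: N_1(1 - 1.4·1.6) = 680 - 1.4·510.
So N_1* = -34/-1.24 = 27.4, and then N_2* = 510 - 1.6·27.4 = 466.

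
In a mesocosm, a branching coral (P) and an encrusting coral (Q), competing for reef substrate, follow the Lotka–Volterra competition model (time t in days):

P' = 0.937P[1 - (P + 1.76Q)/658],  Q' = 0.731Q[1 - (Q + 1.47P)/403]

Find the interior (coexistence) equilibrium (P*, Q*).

Setting both brackets to zero gives the nullclines P + 1.76Q = 658 and 1.47P + Q = 403.
Substituting Q = 403 - 1.47P into the first: P(1 - 1.76·1.47) = 658 - 1.76·403.
So P* = -51.3/-1.59 = 32.3, and then Q* = 403 - 1.47·32.3 = 356.

P* ≈ 32.3, Q* ≈ 356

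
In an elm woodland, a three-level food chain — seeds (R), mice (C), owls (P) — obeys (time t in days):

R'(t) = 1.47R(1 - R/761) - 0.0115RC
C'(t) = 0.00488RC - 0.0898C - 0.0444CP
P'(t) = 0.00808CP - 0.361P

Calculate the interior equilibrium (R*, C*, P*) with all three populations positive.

R* ≈ 495, C* ≈ 44.7, P* ≈ 52.4

From dP/dt = 0: 0.00808C* = 0.361, so C* = 44.7.
From dR/dt = 0: 1.47(1 - R*/761) = 0.0115·44.7, giving R* = 761·(1 - 0.35) = 495.
From dC/dt = 0: 0.00488·495 - 0.0898 = 0.0444P*, so P* = 2.33/0.0444 = 52.4.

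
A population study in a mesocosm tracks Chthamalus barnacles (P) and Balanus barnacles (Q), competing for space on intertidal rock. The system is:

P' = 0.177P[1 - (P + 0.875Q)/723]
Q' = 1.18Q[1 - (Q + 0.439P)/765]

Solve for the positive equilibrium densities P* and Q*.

P* ≈ 87.1, Q* ≈ 727

Setting both brackets to zero gives the nullclines P + 0.875Q = 723 and 0.439P + Q = 765.
Substituting Q = 765 - 0.439P into the first: P(1 - 0.875·0.439) = 723 - 0.875·765.
So P* = 53.6/0.616 = 87.1, and then Q* = 765 - 0.439·87.1 = 727.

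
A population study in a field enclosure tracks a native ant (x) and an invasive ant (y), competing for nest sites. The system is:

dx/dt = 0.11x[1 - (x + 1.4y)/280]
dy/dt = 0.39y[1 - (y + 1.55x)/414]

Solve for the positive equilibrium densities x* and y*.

x* ≈ 256, y* ≈ 17.1

Setting both brackets to zero gives the nullclines x + 1.4y = 280 and 1.55x + y = 414.
Substituting y = 414 - 1.55x into the first: x(1 - 1.4·1.55) = 280 - 1.4·414.
So x* = -300/-1.17 = 256, and then y* = 414 - 1.55·256 = 17.1.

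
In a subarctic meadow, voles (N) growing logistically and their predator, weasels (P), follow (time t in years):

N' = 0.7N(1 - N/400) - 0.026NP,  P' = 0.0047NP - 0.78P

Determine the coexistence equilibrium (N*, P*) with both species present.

N* ≈ 166, P* ≈ 15.8

From dP/dt = 0 with P > 0: 0.0047N* = 0.78, so N* = 166.
Substitute into dN/dt = 0: 0.7(1 - 166/400) = 0.026P*.
The bracket is 0.585, giving P* = 0.41/0.026 = 15.8.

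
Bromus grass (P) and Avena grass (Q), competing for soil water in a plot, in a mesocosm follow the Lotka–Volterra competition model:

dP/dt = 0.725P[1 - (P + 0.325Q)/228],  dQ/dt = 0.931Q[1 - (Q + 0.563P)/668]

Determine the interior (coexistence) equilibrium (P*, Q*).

P* ≈ 13.3, Q* ≈ 660

Setting both brackets to zero gives the nullclines P + 0.325Q = 228 and 0.563P + Q = 668.
Substituting Q = 668 - 0.563P into the first: P(1 - 0.325·0.563) = 228 - 0.325·668.
So P* = 10.9/0.817 = 13.3, and then Q* = 668 - 0.563·13.3 = 660.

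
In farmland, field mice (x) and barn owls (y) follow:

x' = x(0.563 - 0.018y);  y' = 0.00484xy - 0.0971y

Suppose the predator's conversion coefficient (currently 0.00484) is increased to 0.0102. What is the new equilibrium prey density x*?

At the interior fixed point, setting dy/dt = 0 with y > 0 fixes x* = (predator death rate)/(xy coefficient) — independent of the other coefficients.
With the change, x* = 0.0971/0.0102 = 9.52; it falls from 20.1.

x* ≈ 9.52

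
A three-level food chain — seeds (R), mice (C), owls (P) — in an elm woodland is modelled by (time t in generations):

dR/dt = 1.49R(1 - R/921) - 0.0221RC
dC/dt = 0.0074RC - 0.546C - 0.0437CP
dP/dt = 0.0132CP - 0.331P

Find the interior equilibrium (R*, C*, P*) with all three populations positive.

R* ≈ 578, C* ≈ 25.1, P* ≈ 85.5

From dP/dt = 0: 0.0132C* = 0.331, so C* = 25.1.
From dR/dt = 0: 1.49(1 - R*/921) = 0.0221·25.1, giving R* = 921·(1 - 0.372) = 578.
From dC/dt = 0: 0.0074·578 - 0.546 = 0.0437P*, so P* = 3.73/0.0437 = 85.5.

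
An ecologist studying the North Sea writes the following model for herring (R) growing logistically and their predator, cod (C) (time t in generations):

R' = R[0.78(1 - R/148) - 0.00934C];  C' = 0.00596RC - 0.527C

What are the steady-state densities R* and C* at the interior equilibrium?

R* ≈ 88.4, C* ≈ 33.6

From dC/dt = 0 with C > 0: 0.00596R* = 0.527, so R* = 88.4.
Substitute into dR/dt = 0: 0.78(1 - 88.4/148) = 0.00934C*.
The bracket is 0.403, giving C* = 0.314/0.00934 = 33.6.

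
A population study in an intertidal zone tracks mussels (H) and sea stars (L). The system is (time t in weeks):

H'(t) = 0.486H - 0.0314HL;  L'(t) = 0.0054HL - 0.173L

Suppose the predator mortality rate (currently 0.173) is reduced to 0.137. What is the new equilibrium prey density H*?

H* ≈ 25.4

At the interior fixed point, setting dL/dt = 0 with L > 0 fixes H* = (predator death rate)/(HL coefficient) — independent of the other coefficients.
With the change, H* = 0.137/0.0054 = 25.4; it falls from 32.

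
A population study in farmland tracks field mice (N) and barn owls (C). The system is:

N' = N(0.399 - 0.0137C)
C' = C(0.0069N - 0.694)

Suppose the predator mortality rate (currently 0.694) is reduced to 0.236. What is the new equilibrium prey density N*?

At the interior fixed point, setting dC/dt = 0 with C > 0 fixes N* = (predator death rate)/(NC coefficient) — independent of the other coefficients.
With the change, N* = 0.236/0.0069 = 34.2; it falls from 101.

N* ≈ 34.2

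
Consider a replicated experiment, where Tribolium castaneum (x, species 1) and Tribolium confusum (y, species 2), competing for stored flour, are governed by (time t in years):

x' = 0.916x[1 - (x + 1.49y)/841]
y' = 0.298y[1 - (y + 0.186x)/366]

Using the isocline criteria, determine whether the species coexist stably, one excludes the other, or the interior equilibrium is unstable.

Compare the nullcline intercepts: K1/α12 = 841/1.49 = 564 > K2 = 366; K2/α21 = 366/0.186 = 1970 > K1 = 841.
Since both inequalities hold, each species can invade when rare, so the interior equilibrium is stable.

stable coexistence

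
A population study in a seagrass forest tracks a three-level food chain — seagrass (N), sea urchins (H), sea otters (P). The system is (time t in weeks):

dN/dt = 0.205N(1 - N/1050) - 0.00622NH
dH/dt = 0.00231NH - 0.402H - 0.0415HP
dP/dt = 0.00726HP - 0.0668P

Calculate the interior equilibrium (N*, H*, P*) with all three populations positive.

N* ≈ 757, H* ≈ 9.2, P* ≈ 32.4

From dP/dt = 0: 0.00726H* = 0.0668, so H* = 9.2.
From dN/dt = 0: 0.205(1 - N*/1050) = 0.00622·9.2, giving N* = 1050·(1 - 0.279) = 757.
From dH/dt = 0: 0.00231·757 - 0.402 = 0.0415P*, so P* = 1.35/0.0415 = 32.4.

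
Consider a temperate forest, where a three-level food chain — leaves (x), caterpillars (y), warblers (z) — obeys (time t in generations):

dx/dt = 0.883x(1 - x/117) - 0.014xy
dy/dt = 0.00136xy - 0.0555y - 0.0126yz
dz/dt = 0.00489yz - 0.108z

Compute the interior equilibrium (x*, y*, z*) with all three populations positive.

x* ≈ 76, y* ≈ 22.1, z* ≈ 3.8

From dz/dt = 0: 0.00489y* = 0.108, so y* = 22.1.
From dx/dt = 0: 0.883(1 - x*/117) = 0.014·22.1, giving x* = 117·(1 - 0.35) = 76.
From dy/dt = 0: 0.00136·76 - 0.0555 = 0.0126z*, so z* = 0.0479/0.0126 = 3.8.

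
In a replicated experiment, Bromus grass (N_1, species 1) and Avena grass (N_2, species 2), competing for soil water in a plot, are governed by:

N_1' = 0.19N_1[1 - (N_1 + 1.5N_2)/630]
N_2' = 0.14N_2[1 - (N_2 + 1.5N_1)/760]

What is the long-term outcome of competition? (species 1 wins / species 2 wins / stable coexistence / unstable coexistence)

unstable coexistence (outcome depends on initial conditions)

Compare the nullcline intercepts: K1/α12 = 630/1.5 = 420 < K2 = 760; K2/α21 = 760/1.5 = 507 < K1 = 630.
Since both are reversed, neither can invade when rare; the interior point is a saddle.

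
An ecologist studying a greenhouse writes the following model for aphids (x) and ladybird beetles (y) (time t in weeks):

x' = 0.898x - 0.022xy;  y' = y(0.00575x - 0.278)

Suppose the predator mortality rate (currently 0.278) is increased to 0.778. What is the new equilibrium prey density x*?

x* ≈ 135

At the interior fixed point, setting dy/dt = 0 with y > 0 fixes x* = (predator death rate)/(xy coefficient) — independent of the other coefficients.
With the change, x* = 0.778/0.00575 = 135; it rises from 48.3.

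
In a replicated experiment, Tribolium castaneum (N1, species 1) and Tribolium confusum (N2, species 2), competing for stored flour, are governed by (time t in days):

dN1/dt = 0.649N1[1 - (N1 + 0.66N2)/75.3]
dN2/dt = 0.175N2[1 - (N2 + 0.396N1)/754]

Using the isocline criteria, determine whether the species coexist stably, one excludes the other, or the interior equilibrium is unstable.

Compare the nullcline intercepts: K1/α12 = 75.3/0.66 = 114 < K2 = 754; K2/α21 = 754/0.396 = 1900 > K1 = 75.3.
Since the inequalities point opposite ways, species 2 can invade but species 1 cannot.

species 2 excludes species 1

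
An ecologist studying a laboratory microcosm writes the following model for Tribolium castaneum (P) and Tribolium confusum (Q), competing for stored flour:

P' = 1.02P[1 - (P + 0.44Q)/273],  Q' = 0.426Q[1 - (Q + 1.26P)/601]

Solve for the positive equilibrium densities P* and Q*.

P* ≈ 19.2, Q* ≈ 577

Setting both brackets to zero gives the nullclines P + 0.44Q = 273 and 1.26P + Q = 601.
Substituting Q = 601 - 1.26P into the first: P(1 - 0.44·1.26) = 273 - 0.44·601.
So P* = 8.56/0.446 = 19.2, and then Q* = 601 - 1.26·19.2 = 577.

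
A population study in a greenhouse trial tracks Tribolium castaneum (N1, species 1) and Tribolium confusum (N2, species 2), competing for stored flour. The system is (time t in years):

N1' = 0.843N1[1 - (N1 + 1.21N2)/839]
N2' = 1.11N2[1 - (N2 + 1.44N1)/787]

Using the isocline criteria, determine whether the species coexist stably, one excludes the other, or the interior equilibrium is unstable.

Compare the nullcline intercepts: K1/α12 = 839/1.21 = 693 < K2 = 787; K2/α21 = 787/1.44 = 547 < K1 = 839.
Since both are reversed, neither can invade when rare; the interior point is a saddle.

unstable coexistence (outcome depends on initial conditions)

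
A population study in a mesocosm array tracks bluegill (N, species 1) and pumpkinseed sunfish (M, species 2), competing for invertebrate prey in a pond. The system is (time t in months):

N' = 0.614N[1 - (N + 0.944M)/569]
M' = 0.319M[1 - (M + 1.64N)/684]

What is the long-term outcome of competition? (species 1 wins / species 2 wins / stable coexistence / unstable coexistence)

unstable coexistence (outcome depends on initial conditions)

Compare the nullcline intercepts: K1/α12 = 569/0.944 = 603 < K2 = 684; K2/α21 = 684/1.64 = 417 < K1 = 569.
Since both are reversed, neither can invade when rare; the interior point is a saddle.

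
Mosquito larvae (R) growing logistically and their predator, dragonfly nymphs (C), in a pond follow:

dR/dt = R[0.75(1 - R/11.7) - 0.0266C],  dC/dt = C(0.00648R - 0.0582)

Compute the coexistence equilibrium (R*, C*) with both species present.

R* ≈ 8.98, C* ≈ 6.55

From dC/dt = 0 with C > 0: 0.00648R* = 0.0582, so R* = 8.98.
Substitute into dR/dt = 0: 0.75(1 - 8.98/11.7) = 0.0266C*.
The bracket is 0.232, giving C* = 0.174/0.0266 = 6.55.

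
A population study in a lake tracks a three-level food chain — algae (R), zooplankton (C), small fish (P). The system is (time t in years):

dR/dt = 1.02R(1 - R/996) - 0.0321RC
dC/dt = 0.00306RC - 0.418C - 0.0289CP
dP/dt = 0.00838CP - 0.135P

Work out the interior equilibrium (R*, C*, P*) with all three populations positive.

R* ≈ 491, C* ≈ 16.1, P* ≈ 37.5

From dP/dt = 0: 0.00838C* = 0.135, so C* = 16.1.
From dR/dt = 0: 1.02(1 - R*/996) = 0.0321·16.1, giving R* = 996·(1 - 0.507) = 491.
From dC/dt = 0: 0.00306·491 - 0.418 = 0.0289P*, so P* = 1.08/0.0289 = 37.5.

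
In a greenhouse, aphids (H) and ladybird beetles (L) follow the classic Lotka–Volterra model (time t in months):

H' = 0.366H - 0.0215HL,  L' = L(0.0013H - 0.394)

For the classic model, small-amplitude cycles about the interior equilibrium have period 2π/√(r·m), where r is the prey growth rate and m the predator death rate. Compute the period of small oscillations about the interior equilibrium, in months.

Here r = 0.366 and m = 0.394, so r·m = 0.144.
ω = √0.144 = 0.38 per month, hence T = 2π/ω ≈ 16.5 months.

T ≈ 16.5 months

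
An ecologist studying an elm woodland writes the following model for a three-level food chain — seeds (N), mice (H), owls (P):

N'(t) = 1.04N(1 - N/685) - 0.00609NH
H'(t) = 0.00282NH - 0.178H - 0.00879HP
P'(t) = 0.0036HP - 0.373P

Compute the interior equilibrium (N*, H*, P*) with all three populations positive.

From dP/dt = 0: 0.0036H* = 0.373, so H* = 104.
From dN/dt = 0: 1.04(1 - N*/685) = 0.00609·104, giving N* = 685·(1 - 0.607) = 269.
From dH/dt = 0: 0.00282·269 - 0.178 = 0.00879P*, so P* = 0.582/0.00879 = 66.2.

N* ≈ 269, H* ≈ 104, P* ≈ 66.2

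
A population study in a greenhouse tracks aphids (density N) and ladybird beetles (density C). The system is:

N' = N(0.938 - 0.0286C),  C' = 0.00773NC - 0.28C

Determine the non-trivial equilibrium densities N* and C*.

Set dC/dt = 0 with C > 0: 0.00773N - 0.28 = 0, so N* = 0.28/0.00773 = 36.2.
Set dN/dt = 0 with N > 0: 0.938 - 0.0286C = 0, so C* = 0.938/0.0286 = 32.8.

N* ≈ 36.2, C* ≈ 32.8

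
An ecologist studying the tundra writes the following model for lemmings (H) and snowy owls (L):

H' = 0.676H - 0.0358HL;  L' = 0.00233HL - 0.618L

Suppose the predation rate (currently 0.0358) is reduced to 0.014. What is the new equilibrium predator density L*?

L* ≈ 48.3

At the interior fixed point, setting dH/dt = 0 with H > 0 fixes L* = (prey growth rate)/(HL coefficient) — independent of the other coefficients.
With the change, L* = 0.676/0.014 = 48.3; it rises from 18.9.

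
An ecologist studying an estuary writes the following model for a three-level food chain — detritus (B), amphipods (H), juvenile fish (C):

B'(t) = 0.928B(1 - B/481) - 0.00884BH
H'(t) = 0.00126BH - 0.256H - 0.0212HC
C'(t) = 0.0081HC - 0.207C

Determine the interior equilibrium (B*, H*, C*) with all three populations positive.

B* ≈ 364, H* ≈ 25.6, C* ≈ 9.55

From dC/dt = 0: 0.0081H* = 0.207, so H* = 25.6.
From dB/dt = 0: 0.928(1 - B*/481) = 0.00884·25.6, giving B* = 481·(1 - 0.243) = 364.
From dH/dt = 0: 0.00126·364 - 0.256 = 0.0212C*, so C* = 0.203/0.0212 = 9.55.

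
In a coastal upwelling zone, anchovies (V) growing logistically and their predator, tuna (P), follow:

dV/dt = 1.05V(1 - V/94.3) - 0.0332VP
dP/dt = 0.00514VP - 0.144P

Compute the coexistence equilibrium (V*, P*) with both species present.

V* ≈ 28, P* ≈ 22.2

From dP/dt = 0 with P > 0: 0.00514V* = 0.144, so V* = 28.
Substitute into dV/dt = 0: 1.05(1 - 28/94.3) = 0.0332P*.
The bracket is 0.703, giving P* = 0.738/0.0332 = 22.2.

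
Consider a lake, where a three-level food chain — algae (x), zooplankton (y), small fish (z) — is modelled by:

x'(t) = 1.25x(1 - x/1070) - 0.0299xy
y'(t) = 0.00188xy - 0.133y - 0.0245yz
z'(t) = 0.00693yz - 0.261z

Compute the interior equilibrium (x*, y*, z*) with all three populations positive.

x* ≈ 106, y* ≈ 37.7, z* ≈ 2.71

From dz/dt = 0: 0.00693y* = 0.261, so y* = 37.7.
From dx/dt = 0: 1.25(1 - x*/1070) = 0.0299·37.7, giving x* = 1070·(1 - 0.901) = 106.
From dy/dt = 0: 0.00188·106 - 0.133 = 0.0245z*, so z* = 0.0664/0.0245 = 2.71.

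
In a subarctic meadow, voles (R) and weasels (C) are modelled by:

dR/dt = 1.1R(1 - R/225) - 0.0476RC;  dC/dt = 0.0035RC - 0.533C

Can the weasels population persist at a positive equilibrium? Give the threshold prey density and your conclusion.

The predator equation gives dC/dt > 0 only when R > 0.533/0.0035 = 152.
Without the predator, R → K = 225. Since 225 > 152, the predator can invade and persist.

Threshold R = 152; K > 152, so yes, the predator persists.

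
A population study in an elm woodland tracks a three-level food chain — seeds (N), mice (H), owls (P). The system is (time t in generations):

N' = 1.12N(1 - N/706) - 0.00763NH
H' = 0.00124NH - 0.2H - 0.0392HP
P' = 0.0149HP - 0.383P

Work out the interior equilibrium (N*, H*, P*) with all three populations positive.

N* ≈ 582, H* ≈ 25.7, P* ≈ 13.3

From dP/dt = 0: 0.0149H* = 0.383, so H* = 25.7.
From dN/dt = 0: 1.12(1 - N*/706) = 0.00763·25.7, giving N* = 706·(1 - 0.175) = 582.
From dH/dt = 0: 0.00124·582 - 0.2 = 0.0392P*, so P* = 0.522/0.0392 = 13.3.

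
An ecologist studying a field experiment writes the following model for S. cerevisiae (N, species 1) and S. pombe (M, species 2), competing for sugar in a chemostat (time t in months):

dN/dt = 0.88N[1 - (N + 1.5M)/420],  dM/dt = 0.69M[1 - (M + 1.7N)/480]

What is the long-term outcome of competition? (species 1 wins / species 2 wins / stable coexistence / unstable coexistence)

unstable coexistence (outcome depends on initial conditions)

Compare the nullcline intercepts: K1/α12 = 420/1.5 = 280 < K2 = 480; K2/α21 = 480/1.7 = 282 < K1 = 420.
Since both are reversed, neither can invade when rare; the interior point is a saddle.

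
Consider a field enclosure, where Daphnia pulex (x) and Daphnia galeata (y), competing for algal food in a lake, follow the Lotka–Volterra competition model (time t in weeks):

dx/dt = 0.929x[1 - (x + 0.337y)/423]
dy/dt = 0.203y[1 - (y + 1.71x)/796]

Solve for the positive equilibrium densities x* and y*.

Setting both brackets to zero gives the nullclines x + 0.337y = 423 and 1.71x + y = 796.
Substituting y = 796 - 1.71x into the first: x(1 - 0.337·1.71) = 423 - 0.337·796.
So x* = 155/0.424 = 365, and then y* = 796 - 1.71·365 = 172.

x* ≈ 365, y* ≈ 172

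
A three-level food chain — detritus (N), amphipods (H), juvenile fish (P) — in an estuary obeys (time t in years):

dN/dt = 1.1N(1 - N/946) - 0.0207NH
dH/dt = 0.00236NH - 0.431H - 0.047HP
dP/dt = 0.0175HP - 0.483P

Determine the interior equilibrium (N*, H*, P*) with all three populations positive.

N* ≈ 455, H* ≈ 27.6, P* ≈ 13.7

From dP/dt = 0: 0.0175H* = 0.483, so H* = 27.6.
From dN/dt = 0: 1.1(1 - N*/946) = 0.0207·27.6, giving N* = 946·(1 - 0.519) = 455.
From dH/dt = 0: 0.00236·455 - 0.431 = 0.047P*, so P* = 0.642/0.047 = 13.7.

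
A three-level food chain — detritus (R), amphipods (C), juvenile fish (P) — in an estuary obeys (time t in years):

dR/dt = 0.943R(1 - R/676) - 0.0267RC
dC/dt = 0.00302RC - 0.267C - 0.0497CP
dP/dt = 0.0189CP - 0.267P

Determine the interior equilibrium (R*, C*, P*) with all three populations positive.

R* ≈ 406, C* ≈ 14.1, P* ≈ 19.3

From dP/dt = 0: 0.0189C* = 0.267, so C* = 14.1.
From dR/dt = 0: 0.943(1 - R*/676) = 0.0267·14.1, giving R* = 676·(1 - 0.4) = 406.
From dC/dt = 0: 0.00302·406 - 0.267 = 0.0497P*, so P* = 0.958/0.0497 = 19.3.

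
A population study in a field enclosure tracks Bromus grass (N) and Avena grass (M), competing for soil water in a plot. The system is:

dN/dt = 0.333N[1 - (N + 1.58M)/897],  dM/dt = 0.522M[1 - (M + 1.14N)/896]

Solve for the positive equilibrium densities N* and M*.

Setting both brackets to zero gives the nullclines N + 1.58M = 897 and 1.14N + M = 896.
Substituting M = 896 - 1.14N into the first: N(1 - 1.58·1.14) = 897 - 1.58·896.
So N* = -519/-0.801 = 647, and then M* = 896 - 1.14·647 = 158.

N* ≈ 647, M* ≈ 158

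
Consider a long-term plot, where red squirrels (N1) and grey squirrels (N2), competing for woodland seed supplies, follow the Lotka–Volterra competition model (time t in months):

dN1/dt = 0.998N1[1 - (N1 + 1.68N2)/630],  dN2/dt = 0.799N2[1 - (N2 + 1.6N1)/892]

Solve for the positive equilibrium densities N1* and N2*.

Setting both brackets to zero gives the nullclines N1 + 1.68N2 = 630 and 1.6N1 + N2 = 892.
Substituting N2 = 892 - 1.6N1 into the first: N1(1 - 1.68·1.6) = 630 - 1.68·892.
So N1* = -869/-1.69 = 515, and then N2* = 892 - 1.6·515 = 68.7.

N1* ≈ 515, N2* ≈ 68.7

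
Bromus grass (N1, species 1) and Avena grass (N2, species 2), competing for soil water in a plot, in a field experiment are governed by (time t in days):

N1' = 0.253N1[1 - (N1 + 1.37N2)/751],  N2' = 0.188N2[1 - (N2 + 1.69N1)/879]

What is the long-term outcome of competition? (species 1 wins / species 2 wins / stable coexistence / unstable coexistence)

unstable coexistence (outcome depends on initial conditions)

Compare the nullcline intercepts: K1/α12 = 751/1.37 = 548 < K2 = 879; K2/α21 = 879/1.69 = 520 < K1 = 751.
Since both are reversed, neither can invade when rare; the interior point is a saddle.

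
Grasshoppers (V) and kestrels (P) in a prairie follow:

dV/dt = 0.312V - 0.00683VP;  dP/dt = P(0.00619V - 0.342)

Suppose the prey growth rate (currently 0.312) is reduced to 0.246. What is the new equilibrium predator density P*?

At the interior fixed point, setting dV/dt = 0 with V > 0 fixes P* = (prey growth rate)/(VP coefficient) — independent of the other coefficients.
With the change, P* = 0.246/0.00683 = 36; it falls from 45.7.

P* ≈ 36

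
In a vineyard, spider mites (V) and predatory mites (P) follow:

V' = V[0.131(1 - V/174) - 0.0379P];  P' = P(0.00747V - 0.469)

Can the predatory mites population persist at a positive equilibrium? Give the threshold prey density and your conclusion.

Threshold V = 62.8; K > 62.8, so yes, the predator persists.

The predator equation gives dP/dt > 0 only when V > 0.469/0.00747 = 62.8.
Without the predator, V → K = 174. Since 174 > 62.8, the predator can invade and persist.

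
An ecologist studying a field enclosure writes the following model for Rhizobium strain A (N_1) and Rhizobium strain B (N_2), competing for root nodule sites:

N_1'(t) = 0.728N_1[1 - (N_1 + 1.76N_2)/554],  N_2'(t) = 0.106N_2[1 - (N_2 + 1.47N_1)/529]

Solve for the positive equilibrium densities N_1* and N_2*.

N_1* ≈ 238, N_2* ≈ 180

Setting both brackets to zero gives the nullclines N_1 + 1.76N_2 = 554 and 1.47N_1 + N_2 = 529.
Substituting N_2 = 529 - 1.47N_1 into the first: N_1(1 - 1.76·1.47) = 554 - 1.76·529.
So N_1* = -377/-1.59 = 238, and then N_2* = 529 - 1.47·238 = 180.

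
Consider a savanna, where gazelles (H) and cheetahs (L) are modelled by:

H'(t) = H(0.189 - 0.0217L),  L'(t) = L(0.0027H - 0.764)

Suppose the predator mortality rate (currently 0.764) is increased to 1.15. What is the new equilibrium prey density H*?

At the interior fixed point, setting dL/dt = 0 with L > 0 fixes H* = (predator death rate)/(HL coefficient) — independent of the other coefficients.
With the change, H* = 1.15/0.0027 = 426; it rises from 283.

H* ≈ 426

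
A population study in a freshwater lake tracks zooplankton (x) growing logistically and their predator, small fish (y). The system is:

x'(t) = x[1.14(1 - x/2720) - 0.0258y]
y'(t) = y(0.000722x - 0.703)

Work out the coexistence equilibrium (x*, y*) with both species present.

From dy/dt = 0 with y > 0: 0.000722x* = 0.703, so x* = 974.
Substitute into dx/dt = 0: 1.14(1 - 974/2720) = 0.0258y*.
The bracket is 0.642, giving y* = 0.732/0.0258 = 28.4.

x* ≈ 974, y* ≈ 28.4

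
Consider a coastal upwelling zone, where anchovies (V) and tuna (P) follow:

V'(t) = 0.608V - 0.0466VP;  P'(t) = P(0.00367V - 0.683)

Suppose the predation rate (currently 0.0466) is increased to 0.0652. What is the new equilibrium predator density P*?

At the interior fixed point, setting dV/dt = 0 with V > 0 fixes P* = (prey growth rate)/(VP coefficient) — independent of the other coefficients.
With the change, P* = 0.608/0.0652 = 9.33; it falls from 13.

P* ≈ 9.33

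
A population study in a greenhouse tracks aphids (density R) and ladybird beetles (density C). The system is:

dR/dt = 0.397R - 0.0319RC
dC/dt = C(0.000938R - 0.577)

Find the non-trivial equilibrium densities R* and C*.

Set dC/dt = 0 with C > 0: 0.000938R - 0.577 = 0, so R* = 0.577/0.000938 = 615.
Set dR/dt = 0 with R > 0: 0.397 - 0.0319C = 0, so C* = 0.397/0.0319 = 12.4.

R* ≈ 615, C* ≈ 12.4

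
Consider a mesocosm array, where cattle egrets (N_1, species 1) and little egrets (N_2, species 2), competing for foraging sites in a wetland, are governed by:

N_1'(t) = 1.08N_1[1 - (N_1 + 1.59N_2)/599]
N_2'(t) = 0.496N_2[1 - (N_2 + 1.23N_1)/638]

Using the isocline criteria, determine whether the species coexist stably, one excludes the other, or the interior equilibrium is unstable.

Compare the nullcline intercepts: K1/α12 = 599/1.59 = 377 < K2 = 638; K2/α21 = 638/1.23 = 519 < K1 = 599.
Since both are reversed, neither can invade when rare; the interior point is a saddle.

unstable coexistence (outcome depends on initial conditions)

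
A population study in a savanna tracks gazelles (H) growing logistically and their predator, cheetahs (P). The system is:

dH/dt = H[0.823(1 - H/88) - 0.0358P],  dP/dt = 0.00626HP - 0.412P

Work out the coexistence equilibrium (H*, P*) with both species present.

From dP/dt = 0 with P > 0: 0.00626H* = 0.412, so H* = 65.8.
Substitute into dH/dt = 0: 0.823(1 - 65.8/88) = 0.0358P*.
The bracket is 0.252, giving P* = 0.207/0.0358 = 5.8.

H* ≈ 65.8, P* ≈ 5.8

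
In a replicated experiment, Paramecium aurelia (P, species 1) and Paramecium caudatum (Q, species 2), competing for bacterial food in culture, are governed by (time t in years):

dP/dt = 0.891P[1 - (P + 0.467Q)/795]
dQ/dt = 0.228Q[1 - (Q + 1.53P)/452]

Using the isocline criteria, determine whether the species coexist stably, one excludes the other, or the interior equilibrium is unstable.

Compare the nullcline intercepts: K1/α12 = 795/0.467 = 1700 > K2 = 452; K2/α21 = 452/1.53 = 295 < K1 = 795.
Since the inequalities point opposite ways, species 1 can invade but species 2 cannot.

species 1 excludes species 2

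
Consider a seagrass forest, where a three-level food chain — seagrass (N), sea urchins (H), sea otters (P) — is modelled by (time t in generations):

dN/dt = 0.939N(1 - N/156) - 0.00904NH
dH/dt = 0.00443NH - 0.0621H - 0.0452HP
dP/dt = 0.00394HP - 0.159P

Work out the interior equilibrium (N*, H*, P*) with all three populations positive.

N* ≈ 95.4, H* ≈ 40.4, P* ≈ 7.98

From dP/dt = 0: 0.00394H* = 0.159, so H* = 40.4.
From dN/dt = 0: 0.939(1 - N*/156) = 0.00904·40.4, giving N* = 156·(1 - 0.389) = 95.4.
From dH/dt = 0: 0.00443·95.4 - 0.0621 = 0.0452P*, so P* = 0.36/0.0452 = 7.98.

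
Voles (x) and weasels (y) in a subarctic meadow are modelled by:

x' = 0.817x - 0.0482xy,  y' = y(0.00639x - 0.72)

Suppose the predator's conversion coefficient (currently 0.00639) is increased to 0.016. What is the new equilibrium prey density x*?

At the interior fixed point, setting dy/dt = 0 with y > 0 fixes x* = (predator death rate)/(xy coefficient) — independent of the other coefficients.
With the change, x* = 0.72/0.016 = 45; it falls from 113.

x* ≈ 45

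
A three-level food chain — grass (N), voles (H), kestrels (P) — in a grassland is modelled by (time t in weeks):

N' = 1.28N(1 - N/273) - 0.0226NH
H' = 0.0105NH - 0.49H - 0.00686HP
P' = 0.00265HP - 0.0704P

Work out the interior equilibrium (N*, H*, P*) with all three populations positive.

N* ≈ 145, H* ≈ 26.6, P* ≈ 150

From dP/dt = 0: 0.00265H* = 0.0704, so H* = 26.6.
From dN/dt = 0: 1.28(1 - N*/273) = 0.0226·26.6, giving N* = 273·(1 - 0.469) = 145.
From dH/dt = 0: 0.0105·145 - 0.49 = 0.00686P*, so P* = 1.03/0.00686 = 150.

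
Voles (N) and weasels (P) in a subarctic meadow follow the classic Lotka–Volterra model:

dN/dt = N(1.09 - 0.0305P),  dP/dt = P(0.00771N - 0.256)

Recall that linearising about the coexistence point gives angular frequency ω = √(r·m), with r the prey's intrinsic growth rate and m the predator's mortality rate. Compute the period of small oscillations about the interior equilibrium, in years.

Here r = 1.09 and m = 0.256, so r·m = 0.279.
ω = √0.279 = 0.528 per year, hence T = 2π/ω ≈ 11.9 years.

T ≈ 11.9 years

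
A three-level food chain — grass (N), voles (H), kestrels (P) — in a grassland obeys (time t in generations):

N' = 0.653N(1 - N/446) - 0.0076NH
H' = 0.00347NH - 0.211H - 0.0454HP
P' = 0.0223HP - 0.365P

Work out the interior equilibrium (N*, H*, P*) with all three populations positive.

From dP/dt = 0: 0.0223H* = 0.365, so H* = 16.4.
From dN/dt = 0: 0.653(1 - N*/446) = 0.0076·16.4, giving N* = 446·(1 - 0.19) = 361.
From dH/dt = 0: 0.00347·361 - 0.211 = 0.0454P*, so P* = 1.04/0.0454 = 22.9.

N* ≈ 361, H* ≈ 16.4, P* ≈ 22.9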